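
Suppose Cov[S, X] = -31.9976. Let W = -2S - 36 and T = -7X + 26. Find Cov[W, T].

Cov[W, T] = a·c·Cov[S, X] = (-2)·(-7)·(-31.9976) = -447.9664. Additive constants drop out.

Cov[W, T] = -447.9664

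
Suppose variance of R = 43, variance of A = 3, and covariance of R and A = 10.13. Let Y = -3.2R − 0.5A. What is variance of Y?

variance of Y = a²·variance of R + b²·variance of A + 2ab·covariance of R and A with a = -3.2, b = -0.5.
= (-3.2)²·43 + (-0.5)²·3 + 2·(-3.2)·(-0.5)·10.13
= 440.32 + 0.75 + 32.416 = 473.486.

variance of Y = 473.486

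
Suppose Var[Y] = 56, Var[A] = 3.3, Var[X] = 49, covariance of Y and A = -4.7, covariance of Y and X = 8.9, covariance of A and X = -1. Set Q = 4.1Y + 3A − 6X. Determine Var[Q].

Var[Q] = a²·Var[Y] + b²·Var[A] + c²·Var[X] + 2ab·covariance of Y and A + 2ac·covariance of Y and X + 2bc·covariance of A and X, with a = 4.1, b = 3, c = -6.
= 941.36 + 29.7 + 1764 + (-115.62) + (-437.88) + 36
= 2217.56.

Var[Q] = 2217.56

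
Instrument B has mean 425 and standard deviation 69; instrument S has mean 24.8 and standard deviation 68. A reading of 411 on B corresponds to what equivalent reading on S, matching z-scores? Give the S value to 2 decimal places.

z = (411 − 425)/69 ≈ -0.2029.
S = 24.8 + z·68 = 24.8 + (411 − 425)·68/69 ≈ 11.00.

S = 11.00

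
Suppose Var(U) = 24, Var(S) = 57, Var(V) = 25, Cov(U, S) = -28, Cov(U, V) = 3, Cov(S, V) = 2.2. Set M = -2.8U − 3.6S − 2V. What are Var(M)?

Var(M) = a²·Var(U) + b²·Var(S) + c²·Var(V) + 2ab·Cov(U, S) + 2ac·Cov(U, V) + 2bc·Cov(S, V), with a = -2.8, b = -3.6, c = -2.
= 188.16 + 738.72 + 100 + (-564.48) + 33.6 + 31.68
= 527.68.

Var(M) = 527.68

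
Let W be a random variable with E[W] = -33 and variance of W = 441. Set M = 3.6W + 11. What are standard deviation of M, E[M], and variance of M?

M = 3.6W + 11 is linear with a = 3.6, b = 11.
standard deviation of W = √441 = 21.
standard deviation of M = |a|·standard deviation of W = |3.6|·21 = 75.6.
E[M] = a·E[W] + b = 3.6·(-33) + 11 = -107.8.
variance of M = a²·variance of W = 3.6²·441 = 5715.36 (the additive constant 11 does not affect variance).

standard deviation of M = 75.6, E[M] = -107.8, variance of M = 5715.36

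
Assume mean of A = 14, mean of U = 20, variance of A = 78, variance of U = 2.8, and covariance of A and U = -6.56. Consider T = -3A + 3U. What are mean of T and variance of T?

mean of T = (-3)·mean of A + 3·mean of U = (-3)·14 + 3·20 = 18.
variance of T = a²·variance of A + b²·variance of U + 2ab·covariance of A and U with a = -3, b = 3.
= (-3)²·78 + 3²·2.8 + 2·(-3)·3·(-6.56)
= 702 + 25.2 + 118.08 = 845.28.

mean of T = 18, variance of T = 845.28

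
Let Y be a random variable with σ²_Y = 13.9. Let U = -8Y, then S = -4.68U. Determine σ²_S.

σ²_U = (-8)²·13.9 = 889.6.
σ²_S = (-4.68)²·889.6 = 19484.37504.

σ²_S = 19484.37504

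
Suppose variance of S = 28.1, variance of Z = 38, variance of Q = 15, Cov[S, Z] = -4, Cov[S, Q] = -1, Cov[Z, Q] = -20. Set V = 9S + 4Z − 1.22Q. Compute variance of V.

variance of V = a²·variance of S + b²·variance of Z + c²·variance of Q + 2ab·Cov[S, Z] + 2ac·Cov[S, Q] + 2bc·Cov[Z, Q], with a = 9, b = 4, c = -1.22.
= 2276.1 + 608 + 22.326 + (-288) + 21.96 + 195.2
= 2835.586.

variance of V = 2835.586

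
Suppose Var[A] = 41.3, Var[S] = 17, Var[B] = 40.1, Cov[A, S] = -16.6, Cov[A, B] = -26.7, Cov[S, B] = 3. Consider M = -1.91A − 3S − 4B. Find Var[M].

Var[M] = a²·Var[A] + b²·Var[S] + c²·Var[B] + 2ab·Cov[A, S] + 2ac·Cov[A, B] + 2bc·Cov[S, B], with a = -1.91, b = -3, c = -4.
= 150.66653 + 153 + 641.6 + (-190.236) + (-407.976) + 72
= 419.05453.

Var[M] = 419.05453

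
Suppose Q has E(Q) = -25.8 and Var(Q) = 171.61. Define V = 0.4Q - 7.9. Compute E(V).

V = 0.4Q - 7.9 is linear with a = 0.4, b = -7.9.
E(V) = a·E(Q) + b = 0.4·(-25.8) + (-7.9) = -18.22.

E(V) = -18.22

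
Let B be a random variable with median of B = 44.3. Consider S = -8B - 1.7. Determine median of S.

A linear map preserves order up to sign, so median of S = a·median of B + b = (-8)·44.3 + (-1.7) = -356.1.

median of S = -356.1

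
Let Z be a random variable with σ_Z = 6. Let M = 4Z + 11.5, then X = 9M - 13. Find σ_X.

σ_X = 216

σ_M = |4|·6 = 24.
σ_X = |9|·24 = 216.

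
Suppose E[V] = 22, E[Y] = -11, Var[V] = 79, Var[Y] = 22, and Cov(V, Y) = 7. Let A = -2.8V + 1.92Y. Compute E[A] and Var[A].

E[A] = (-2.8)·E[V] + 1.92·E[Y] = (-2.8)·22 + 1.92·(-11) = -82.72.
Var[A] = a²·Var[V] + b²·Var[Y] + 2ab·Cov(V, Y) with a = -2.8, b = 1.92.
= (-2.8)²·79 + 1.92²·22 + 2·(-2.8)·1.92·7
= 619.36 + 81.1008 + (-75.264) = 625.1968.

E[A] = -82.72, Var[A] = 625.1968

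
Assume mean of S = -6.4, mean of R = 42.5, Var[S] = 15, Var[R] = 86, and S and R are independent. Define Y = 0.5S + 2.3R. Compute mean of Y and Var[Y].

mean of Y = 0.5·mean of S + 2.3·mean of R = 0.5·(-6.4) + 2.3·42.5 = 94.55.
Var[Y] = a²·Var[S] + b²·Var[R] + 2ab·Cov[S, R] with a = 0.5, b = 2.3.
Independence gives Cov[S, R] = 0.
= 0.5²·15 + 2.3²·86 + 2·0.5·2.3·0
= 3.75 + 454.94 + 0 = 458.69.

mean of Y = 94.55, Var[Y] = 458.69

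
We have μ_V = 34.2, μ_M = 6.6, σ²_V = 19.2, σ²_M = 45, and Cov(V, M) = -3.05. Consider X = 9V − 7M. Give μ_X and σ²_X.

μ_X = 261.6, σ²_X = 4144.5

μ_X = 9·μ_V + (-7)·μ_M = 9·34.2 + (-7)·6.6 = 261.6.
σ²_X = a²·σ²_V + b²·σ²_M + 2ab·Cov(V, M) with a = 9, b = -7.
= 9²·19.2 + (-7)²·45 + 2·9·(-7)·(-3.05)
= 1555.2 + 2205 + 384.3 = 4144.5.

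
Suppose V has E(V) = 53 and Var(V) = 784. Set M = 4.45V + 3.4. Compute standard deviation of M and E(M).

standard deviation of M = 124.6, E(M) = 239.25

M = 4.45V + 3.4 is linear with a = 4.45, b = 3.4.
standard deviation of V = √784 = 28.
standard deviation of M = |a|·standard deviation of V = |4.45|·28 = 124.6.
E(M) = a·E(V) + b = 4.45·53 + 3.4 = 239.25.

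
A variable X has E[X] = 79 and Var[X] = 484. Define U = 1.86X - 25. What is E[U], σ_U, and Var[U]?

U = 1.86X - 25 is linear with a = 1.86, b = -25.
E[U] = a·E[X] + b = 1.86·79 + (-25) = 121.94.
σ_X = √484 = 22.
σ_U = |a|·σ_X = |1.86|·22 = 40.92.
Var[U] = a²·Var[X] = 1.86²·484 = 1674.4464 (the additive constant -25 does not affect variance).

E[U] = 121.94, σ_U = 40.92, Var[U] = 1674.4464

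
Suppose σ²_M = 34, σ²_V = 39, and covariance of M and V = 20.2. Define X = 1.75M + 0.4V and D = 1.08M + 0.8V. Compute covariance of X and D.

By bilinearity, covariance of X and D = ac·σ²_M + bd·σ²_V + (ad+bc)·covariance of M and V, with a=1.75, b=0.4, c=1.08, d=0.8.
ac·σ²_M = 1.75·1.08·34 = 64.26
bd·σ²_V = 0.4·0.8·39 = 12.48
(ad+bc)·covariance of M and V = (1.832)·20.2 = 37.0064
covariance of X and D = 64.26 + 12.48 + 37.0064 = 113.7464.

covariance of X and D = 113.7464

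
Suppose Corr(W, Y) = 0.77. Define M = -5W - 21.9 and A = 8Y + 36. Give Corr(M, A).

Corr(M, A) = -0.77

Linear rescalings preserve |correlation|; the slopes -5 and 8 have opposite signs, so the correlation flips sign: Corr(M, A) = −Corr(W, Y) = -0.77.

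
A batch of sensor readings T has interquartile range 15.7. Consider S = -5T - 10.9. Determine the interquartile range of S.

IQR(S) = 78.5

Under S = aT + b, IQR(S) = |a|·IQR(T) = |-5|·15.7 = 78.5 (shifts cancel; spread scales by |a|).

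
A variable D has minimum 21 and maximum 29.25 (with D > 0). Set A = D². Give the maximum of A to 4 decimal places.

D² is increasing on this domain, so max(A) comes from max(D) = 29.25: max(A) = square(29.25) = 855.5625.

max(A) = 855.5625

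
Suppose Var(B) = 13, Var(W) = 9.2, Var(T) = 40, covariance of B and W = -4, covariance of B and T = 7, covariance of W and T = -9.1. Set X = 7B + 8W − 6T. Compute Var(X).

Var(X) = a²·Var(B) + b²·Var(W) + c²·Var(T) + 2ab·covariance of B and W + 2ac·covariance of B and T + 2bc·covariance of W and T, with a = 7, b = 8, c = -6.
= 637 + 588.8 + 1440 + (-448) + (-588) + 873.6
= 2503.4.

Var(X) = 2503.4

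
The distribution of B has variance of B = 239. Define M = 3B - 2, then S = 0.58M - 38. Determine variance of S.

variance of S = 723.5964

variance of M = 3²·239 = 2151.
variance of S = 0.58²·2151 = 723.5964.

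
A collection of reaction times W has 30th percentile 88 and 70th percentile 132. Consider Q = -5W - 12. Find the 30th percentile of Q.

30th percentile of Q = -672

Since a = -5 < 0 the transformation is decreasing, reversing order: the 30th percentile of Q corresponds to the 70th percentile of W.
So P_{30}(Q) = a·P_{70}(W) + b = (-5)·132 + (-12) = -672.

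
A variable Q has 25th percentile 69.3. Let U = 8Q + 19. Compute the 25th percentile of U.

25th percentile of U = 573.4

Since a = 8 > 0 the transformation is increasing, so the 25th percentile of U = a·(P_{25} of Q) + b = 8·69.3 + 19 = 573.4.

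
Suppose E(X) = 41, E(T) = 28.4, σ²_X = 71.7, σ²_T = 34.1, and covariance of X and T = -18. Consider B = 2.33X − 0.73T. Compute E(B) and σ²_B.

E(B) = 2.33·E(X) + (-0.73)·E(T) = 2.33·41 + (-0.73)·28.4 = 74.798.
σ²_B = a²·σ²_X + b²·σ²_T + 2ab·covariance of X and T with a = 2.33, b = -0.73.
= 2.33²·71.7 + (-0.73)²·34.1 + 2·2.33·(-0.73)·(-18)
= 389.25213 + 18.17189 + 61.2324 = 468.65642.

E(B) = 74.798, σ²_B = 468.65642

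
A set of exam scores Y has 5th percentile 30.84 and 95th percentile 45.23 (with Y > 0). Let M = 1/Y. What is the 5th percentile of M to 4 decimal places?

1/Y is decreasing on Y > 0, so percentile order reverses: P_{5}(M) uses P_{95}(Y) = 45.23.
P_{5}(M) = 1/45.23 ≈ 0.0221.

5th percentile of M = 0.0221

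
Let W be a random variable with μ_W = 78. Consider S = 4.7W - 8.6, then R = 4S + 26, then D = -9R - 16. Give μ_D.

μ_S = 4.7·78 + (-8.6) = 358.
μ_R = 4·358 + 26 = 1458.
μ_D = (-9)·1458 + (-16) = -13138.

μ_D = -13138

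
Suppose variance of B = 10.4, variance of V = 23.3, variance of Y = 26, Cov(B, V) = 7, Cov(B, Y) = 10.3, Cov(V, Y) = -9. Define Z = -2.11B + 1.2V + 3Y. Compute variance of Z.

variance of Z = a²·variance of B + b²·variance of V + c²·variance of Y + 2ab·Cov(B, V) + 2ac·Cov(B, Y) + 2bc·Cov(V, Y), with a = -2.11, b = 1.2, c = 3.
= 46.30184 + 33.552 + 234 + (-35.448) + (-130.398) + (-64.8)
= 83.20784.

variance of Z = 83.20784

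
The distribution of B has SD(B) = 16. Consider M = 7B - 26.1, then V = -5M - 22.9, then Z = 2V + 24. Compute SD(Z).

SD(M) = |7|·16 = 112.
SD(V) = |-5|·112 = 560.
SD(Z) = |2|·560 = 1120.

SD(Z) = 1120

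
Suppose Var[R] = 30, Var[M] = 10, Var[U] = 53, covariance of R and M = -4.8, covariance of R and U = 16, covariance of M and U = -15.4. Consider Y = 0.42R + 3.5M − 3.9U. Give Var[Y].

Var[Y] = 1287.814

Var[Y] = a²·Var[R] + b²·Var[M] + c²·Var[U] + 2ab·covariance of R and M + 2ac·covariance of R and U + 2bc·covariance of M and U, with a = 0.42, b = 3.5, c = -3.9.
= 5.292 + 122.5 + 806.13 + (-14.112) + (-52.416) + 420.42
= 1287.814.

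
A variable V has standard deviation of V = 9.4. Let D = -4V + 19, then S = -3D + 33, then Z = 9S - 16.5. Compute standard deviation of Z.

standard deviation of Z = 1015.2

standard deviation of D = |-4|·9.4 = 37.6.
standard deviation of S = |-3|·37.6 = 112.8.
standard deviation of Z = |9|·112.8 = 1015.2.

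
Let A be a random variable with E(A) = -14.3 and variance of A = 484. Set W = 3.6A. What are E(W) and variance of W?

E(W) = -51.48, variance of W = 6272.64

W = 3.6A is linear with a = 3.6, b = 0.
E(W) = a·E(A) + b = 3.6·(-14.3) = -51.48.
variance of W = a²·variance of A = 3.6²·484 = 6272.64.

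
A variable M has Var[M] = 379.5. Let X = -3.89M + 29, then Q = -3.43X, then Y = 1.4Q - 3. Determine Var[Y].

Var[X] = (-3.89)²·379.5 = 5742.63195.
Var[Q] = (-3.43)²·5742.63195 = 67561.490628555.
Var[Y] = 1.4²·67561.490628555 = 132420.5216319678.

Var[Y] = 132420.5216319678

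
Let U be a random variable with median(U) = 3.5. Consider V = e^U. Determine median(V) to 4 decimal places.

e^U is monotone on this domain, so median(V) = exp(3.5) ≈ 33.1155.

median(V) = 33.1155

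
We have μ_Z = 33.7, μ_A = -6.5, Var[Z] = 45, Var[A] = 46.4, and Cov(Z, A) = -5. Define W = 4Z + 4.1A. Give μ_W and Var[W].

μ_W = 108.15, Var[W] = 1335.984

μ_W = 4·μ_Z + 4.1·μ_A = 4·33.7 + 4.1·(-6.5) = 108.15.
Var[W] = a²·Var[Z] + b²·Var[A] + 2ab·Cov(Z, A) with a = 4, b = 4.1.
= 4²·45 + 4.1²·46.4 + 2·4·4.1·(-5)
= 720 + 779.984 + (-164) = 1335.984.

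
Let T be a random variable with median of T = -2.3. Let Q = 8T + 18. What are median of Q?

A linear map preserves order up to sign, so median of Q = a·median of T + b = 8·(-2.3) + 18 = -0.4.

median of Q = -0.4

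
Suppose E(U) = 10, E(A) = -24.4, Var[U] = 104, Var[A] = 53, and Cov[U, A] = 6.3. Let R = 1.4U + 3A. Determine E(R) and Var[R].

E(R) = 1.4·E(U) + 3·E(A) = 1.4·10 + 3·(-24.4) = -59.2.
Var[R] = a²·Var[U] + b²·Var[A] + 2ab·Cov[U, A] with a = 1.4, b = 3.
= 1.4²·104 + 3²·53 + 2·1.4·3·6.3
= 203.84 + 477 + 52.92 = 733.76.

E(R) = -59.2, Var[R] = 733.76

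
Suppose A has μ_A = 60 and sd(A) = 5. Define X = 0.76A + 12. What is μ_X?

X = 0.76A + 12 is linear with a = 0.76, b = 12.
μ_X = a·μ_A + b = 0.76·60 + 12 = 57.6.

μ_X = 57.6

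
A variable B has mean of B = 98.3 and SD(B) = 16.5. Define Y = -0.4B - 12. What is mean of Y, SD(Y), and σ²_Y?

Y = -0.4B - 12 is linear with a = -0.4, b = -12.
mean of Y = a·mean of B + b = (-0.4)·98.3 + (-12) = -51.32.
SD(Y) = |a|·SD(B) = |-0.4|·16.5 = 6.6.
σ²_B = 16.5² = 272.25.
σ²_Y = a²·σ²_B = (-0.4)²·272.25 = 43.56 (the additive constant -12 does not affect variance).

mean of Y = -51.32, SD(Y) = 6.6, σ²_Y = 43.56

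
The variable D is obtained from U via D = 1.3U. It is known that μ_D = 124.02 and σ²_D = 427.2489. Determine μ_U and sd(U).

μ_U = 95.4, sd(U) = 15.9

From D = 1.3U: μ_D = a·μ_U + b, so μ_U = (μ_D − b)/a = (124.02 − 0)/1.3 = 95.4.
sd(D) = √427.2489 = 20.67.
sd(D) = |a|·sd(U), so sd(U) = 20.67/|1.3| = 15.9.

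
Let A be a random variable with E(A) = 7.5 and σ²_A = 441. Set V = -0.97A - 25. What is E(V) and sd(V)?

E(V) = -32.275, sd(V) = 20.37

V = -0.97A - 25 is linear with a = -0.97, b = -25.
E(V) = a·E(A) + b = (-0.97)·7.5 + (-25) = -32.275.
sd(A) = √441 = 21.
sd(V) = |a|·sd(A) = |-0.97|·21 = 20.37.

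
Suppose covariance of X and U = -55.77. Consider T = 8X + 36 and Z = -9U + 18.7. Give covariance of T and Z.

covariance of T and Z = a·c·covariance of X and U = 8·(-9)·(-55.77) = 4015.44. Additive constants drop out.

covariance of T and Z = 4015.44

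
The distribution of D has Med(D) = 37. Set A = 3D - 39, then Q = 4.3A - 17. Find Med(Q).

Med(Q) = 292.6

Med(A) = 3·37 + (-39) = 72.
Med(Q) = 4.3·72 + (-17) = 292.6.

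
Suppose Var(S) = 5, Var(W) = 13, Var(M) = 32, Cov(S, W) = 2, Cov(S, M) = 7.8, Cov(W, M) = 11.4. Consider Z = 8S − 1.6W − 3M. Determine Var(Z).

Var(Z) = 325.12

Var(Z) = a²·Var(S) + b²·Var(W) + c²·Var(M) + 2ab·Cov(S, W) + 2ac·Cov(S, M) + 2bc·Cov(W, M), with a = 8, b = -1.6, c = -3.
= 320 + 33.28 + 288 + (-51.2) + (-374.4) + 109.44
= 325.12.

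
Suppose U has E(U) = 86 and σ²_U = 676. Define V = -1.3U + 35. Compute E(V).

E(V) = -76.8

V = -1.3U + 35 is linear with a = -1.3, b = 35.
E(V) = a·E(U) + b = (-1.3)·86 + 35 = -76.8.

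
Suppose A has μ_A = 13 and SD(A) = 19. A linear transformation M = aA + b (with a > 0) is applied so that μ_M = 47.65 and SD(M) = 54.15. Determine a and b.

a = 2.85, b = 10.6

SD(M) = a·SD(A) (a > 0), so a = 54.15/19 = 2.85.
μ_M = a·μ_A + b, so b = 47.65 − 2.85·13 = 10.6.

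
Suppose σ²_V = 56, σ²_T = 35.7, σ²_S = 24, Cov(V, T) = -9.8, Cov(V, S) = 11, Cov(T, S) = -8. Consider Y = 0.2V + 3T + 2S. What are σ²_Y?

σ²_Y = 320.58

σ²_Y = a²·σ²_V + b²·σ²_T + c²·σ²_S + 2ab·Cov(V, T) + 2ac·Cov(V, S) + 2bc·Cov(T, S), with a = 0.2, b = 3, c = 2.
= 2.24 + 321.3 + 96 + (-11.76) + 8.8 + (-96)
= 320.58.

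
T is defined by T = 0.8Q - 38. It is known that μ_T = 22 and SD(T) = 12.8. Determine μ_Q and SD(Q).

From T = 0.8Q - 38: μ_T = a·μ_Q + b, so μ_Q = (μ_T − b)/a = (22 − (-38))/0.8 = 75.
SD(T) = |a|·SD(Q), so SD(Q) = 12.8/|0.8| = 16.

μ_Q = 75, SD(Q) = 16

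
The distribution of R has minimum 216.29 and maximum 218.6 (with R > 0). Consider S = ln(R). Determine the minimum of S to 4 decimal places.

min(S) = 5.3766

ln(R) is increasing on this domain, so min(S) comes from min(R) = 216.29: min(S) = ln(216.29) ≈ 5.3766.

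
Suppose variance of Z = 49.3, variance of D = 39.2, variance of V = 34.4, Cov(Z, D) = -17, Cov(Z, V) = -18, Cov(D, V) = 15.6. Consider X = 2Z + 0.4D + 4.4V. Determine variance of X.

variance of X = a²·variance of Z + b²·variance of D + c²·variance of V + 2ab·Cov(Z, D) + 2ac·Cov(Z, V) + 2bc·Cov(D, V), with a = 2, b = 0.4, c = 4.4.
= 197.2 + 6.272 + 665.984 + (-27.2) + (-316.8) + 54.912
= 580.368.

variance of X = 580.368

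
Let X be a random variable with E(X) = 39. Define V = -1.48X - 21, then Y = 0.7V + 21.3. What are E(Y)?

E(V) = (-1.48)·39 + (-21) = -78.72.
E(Y) = 0.7·(-78.72) + 21.3 = -33.804.

E(Y) = -33.804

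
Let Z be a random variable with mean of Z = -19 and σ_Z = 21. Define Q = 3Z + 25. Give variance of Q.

variance of Q = 3969

Q = 3Z + 25 is linear with a = 3, b = 25.
variance of Z = 21² = 441.
variance of Q = a²·variance of Z = 3²·441 = 3969 (the additive constant 25 does not affect variance).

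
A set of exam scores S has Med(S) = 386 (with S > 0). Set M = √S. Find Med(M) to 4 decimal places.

√S is monotone on this domain, so Med(M) = √(386) ≈ 19.6469.

Med(M) = 19.6469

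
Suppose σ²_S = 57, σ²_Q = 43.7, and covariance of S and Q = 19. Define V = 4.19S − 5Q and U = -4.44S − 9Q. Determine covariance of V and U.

By bilinearity, covariance of V and U = ac·σ²_S + bd·σ²_Q + (ad+bc)·covariance of S and Q, with a=4.19, b=-5, c=-4.44, d=-9.
ac·σ²_S = 4.19·(-4.44)·57 = -1060.4052
bd·σ²_Q = (-5)·(-9)·43.7 = 1966.5
(ad+bc)·covariance of S and Q = (-15.51)·19 = -294.69
covariance of V and U = -1060.4052 + 1966.5 + (-294.69) = 611.4048.

covariance of V and U = 611.4048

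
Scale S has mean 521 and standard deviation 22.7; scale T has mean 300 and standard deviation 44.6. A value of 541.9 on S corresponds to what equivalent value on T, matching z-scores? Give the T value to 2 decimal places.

T = 341.06

z = (541.9 − 521)/22.7 ≈ 0.9207.
T = 300 + z·44.6 = 300 + (541.9 − 521)·44.6/22.7 ≈ 341.06.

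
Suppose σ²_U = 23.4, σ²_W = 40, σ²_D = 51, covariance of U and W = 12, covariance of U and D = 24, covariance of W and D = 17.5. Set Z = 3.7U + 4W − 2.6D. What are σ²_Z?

σ²_Z = 834.546

σ²_Z = a²·σ²_U + b²·σ²_W + c²·σ²_D + 2ab·covariance of U and W + 2ac·covariance of U and D + 2bc·covariance of W and D, with a = 3.7, b = 4, c = -2.6.
= 320.346 + 640 + 344.76 + 355.2 + (-461.76) + (-364)
= 834.546.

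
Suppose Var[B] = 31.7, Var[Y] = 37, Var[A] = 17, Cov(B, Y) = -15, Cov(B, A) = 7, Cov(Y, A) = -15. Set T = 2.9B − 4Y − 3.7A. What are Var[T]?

Var[T] = a²·Var[B] + b²·Var[Y] + c²·Var[A] + 2ab·Cov(B, Y) + 2ac·Cov(B, A) + 2bc·Cov(Y, A), with a = 2.9, b = -4, c = -3.7.
= 266.597 + 592 + 232.73 + 348 + (-150.22) + (-444)
= 845.107.

Var[T] = 845.107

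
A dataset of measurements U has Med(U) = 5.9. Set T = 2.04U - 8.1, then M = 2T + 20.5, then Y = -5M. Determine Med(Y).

Med(T) = 2.04·5.9 + (-8.1) = 3.936.
Med(M) = 2·3.936 + 20.5 = 28.372.
Med(Y) = (-5)·28.372 = -141.86.

Med(Y) = -141.86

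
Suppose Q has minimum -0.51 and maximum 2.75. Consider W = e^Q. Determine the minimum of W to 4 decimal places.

min(W) = 0.6005

e^Q is increasing on this domain, so min(W) comes from min(Q) = -0.51: min(W) = exp(-0.51) ≈ 0.6005.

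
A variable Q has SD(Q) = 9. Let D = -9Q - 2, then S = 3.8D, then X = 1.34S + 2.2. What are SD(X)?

SD(D) = |-9|·9 = 81.
SD(S) = |3.8|·81 = 307.8.
SD(X) = |1.34|·307.8 = 412.452.

SD(X) = 412.452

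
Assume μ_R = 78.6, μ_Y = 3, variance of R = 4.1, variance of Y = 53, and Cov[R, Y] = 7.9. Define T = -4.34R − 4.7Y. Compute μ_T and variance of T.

μ_T = (-4.34)·μ_R + (-4.7)·μ_Y = (-4.34)·78.6 + (-4.7)·3 = -355.224.
variance of T = a²·variance of R + b²·variance of Y + 2ab·Cov[R, Y] with a = -4.34, b = -4.7.
= (-4.34)²·4.1 + (-4.7)²·53 + 2·(-4.34)·(-4.7)·7.9
= 77.22596 + 1170.77 + 322.2884 = 1570.28436.

μ_T = -355.224, variance of T = 1570.28436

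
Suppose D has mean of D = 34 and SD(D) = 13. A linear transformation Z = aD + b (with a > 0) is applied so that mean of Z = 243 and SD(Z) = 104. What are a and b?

a = 8, b = -29

SD(Z) = a·SD(D) (a > 0), so a = 104/13 = 8.
mean of Z = a·mean of D + b, so b = 243 − 8·34 = -29.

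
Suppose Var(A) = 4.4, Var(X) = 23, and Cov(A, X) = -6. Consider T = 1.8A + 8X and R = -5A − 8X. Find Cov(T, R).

Cov(T, R) = -1185.2

By bilinearity, Cov(T, R) = ac·Var(A) + bd·Var(X) + (ad+bc)·Cov(A, X), with a=1.8, b=8, c=-5, d=-8.
ac·Var(A) = 1.8·(-5)·4.4 = -39.6
bd·Var(X) = 8·(-8)·23 = -1472
(ad+bc)·Cov(A, X) = (-54.4)·(-6) = 326.4
Cov(T, R) = -39.6 + (-1472) + 326.4 = -1185.2.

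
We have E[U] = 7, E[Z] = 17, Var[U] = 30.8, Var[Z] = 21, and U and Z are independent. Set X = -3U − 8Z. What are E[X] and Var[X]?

E[X] = (-3)·E[U] + (-8)·E[Z] = (-3)·7 + (-8)·17 = -157.
Var[X] = a²·Var[U] + b²·Var[Z] + 2ab·covariance of U and Z with a = -3, b = -8.
Independence gives covariance of U and Z = 0.
= (-3)²·30.8 + (-8)²·21 + 2·(-3)·(-8)·0
= 277.2 + 1344 + 0 = 1621.2.

E[X] = -157, Var[X] = 1621.2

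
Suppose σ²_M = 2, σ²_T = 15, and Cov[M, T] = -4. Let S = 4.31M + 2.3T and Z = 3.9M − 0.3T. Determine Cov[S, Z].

By bilinearity, Cov[S, Z] = ac·σ²_M + bd·σ²_T + (ad+bc)·Cov[M, T], with a=4.31, b=2.3, c=3.9, d=-0.3.
ac·σ²_M = 4.31·3.9·2 = 33.618
bd·σ²_T = 2.3·(-0.3)·15 = -10.35
(ad+bc)·Cov[M, T] = (7.677)·(-4) = -30.708
Cov[S, Z] = 33.618 + (-10.35) + (-30.708) = -7.44.

Cov[S, Z] = -7.44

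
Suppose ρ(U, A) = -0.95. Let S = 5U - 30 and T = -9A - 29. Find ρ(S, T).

ρ(S, T) = 0.95

Linear rescalings preserve |correlation|; the slopes 5 and -9 have opposite signs, so the correlation flips sign: ρ(S, T) = −ρ(U, A) = 0.95.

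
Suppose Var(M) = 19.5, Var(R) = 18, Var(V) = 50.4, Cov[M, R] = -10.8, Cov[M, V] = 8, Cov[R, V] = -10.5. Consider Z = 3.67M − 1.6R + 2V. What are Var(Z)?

Var(Z) = 821.79875

Var(Z) = a²·Var(M) + b²·Var(R) + c²·Var(V) + 2ab·Cov[M, R] + 2ac·Cov[M, V] + 2bc·Cov[R, V], with a = 3.67, b = -1.6, c = 2.
= 262.64355 + 46.08 + 201.6 + 126.8352 + 117.44 + 67.2
= 821.79875.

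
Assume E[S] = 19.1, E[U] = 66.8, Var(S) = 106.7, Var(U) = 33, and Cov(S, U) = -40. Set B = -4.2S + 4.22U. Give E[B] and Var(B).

E[B] = 201.676, Var(B) = 3887.7852

E[B] = (-4.2)·E[S] + 4.22·E[U] = (-4.2)·19.1 + 4.22·66.8 = 201.676.
Var(B) = a²·Var(S) + b²·Var(U) + 2ab·Cov(S, U) with a = -4.2, b = 4.22.
= (-4.2)²·106.7 + 4.22²·33 + 2·(-4.2)·4.22·(-40)
= 1882.188 + 587.6772 + 1417.92 = 3887.7852.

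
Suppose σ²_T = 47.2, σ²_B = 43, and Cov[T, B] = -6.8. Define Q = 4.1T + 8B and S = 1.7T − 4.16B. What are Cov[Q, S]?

By bilinearity, Cov[Q, S] = ac·σ²_T + bd·σ²_B + (ad+bc)·Cov[T, B], with a=4.1, b=8, c=1.7, d=-4.16.
ac·σ²_T = 4.1·1.7·47.2 = 328.984
bd·σ²_B = 8·(-4.16)·43 = -1431.04
(ad+bc)·Cov[T, B] = (-3.456)·(-6.8) = 23.5008
Cov[Q, S] = 328.984 + (-1431.04) + 23.5008 = -1078.5552.

Cov[Q, S] = -1078.5552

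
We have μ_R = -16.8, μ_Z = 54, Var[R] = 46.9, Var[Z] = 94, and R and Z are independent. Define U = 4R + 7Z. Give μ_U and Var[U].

μ_U = 310.8, Var[U] = 5356.4

μ_U = 4·μ_R + 7·μ_Z = 4·(-16.8) + 7·54 = 310.8.
Var[U] = a²·Var[R] + b²·Var[Z] + 2ab·Cov(R, Z) with a = 4, b = 7.
Independence gives Cov(R, Z) = 0.
= 4²·46.9 + 7²·94 + 2·4·7·0
= 750.4 + 4606 + 0 = 5356.4.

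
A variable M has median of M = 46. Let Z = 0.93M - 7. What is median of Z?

A linear map preserves order up to sign, so median of Z = a·median of M + b = 0.93·46 + (-7) = 35.78.

median of Z = 35.78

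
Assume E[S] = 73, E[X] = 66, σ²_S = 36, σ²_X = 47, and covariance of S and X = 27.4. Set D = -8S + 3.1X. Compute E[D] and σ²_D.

E[D] = -379.4, σ²_D = 1396.63

E[D] = (-8)·E[S] + 3.1·E[X] = (-8)·73 + 3.1·66 = -379.4.
σ²_D = a²·σ²_S + b²·σ²_X + 2ab·covariance of S and X with a = -8, b = 3.1.
= (-8)²·36 + 3.1²·47 + 2·(-8)·3.1·27.4
= 2304 + 451.67 + (-1359.04) = 1396.63.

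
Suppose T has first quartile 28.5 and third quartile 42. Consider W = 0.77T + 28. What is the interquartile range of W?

IQR of T = Q3 − Q1 = 42 − 28.5 = 13.5.
Under W = aT + b, IQR(W) = |a|·IQR(T) = |0.77|·13.5 = 10.395 (shifts cancel; spread scales by |a|).

IQR(W) = 10.395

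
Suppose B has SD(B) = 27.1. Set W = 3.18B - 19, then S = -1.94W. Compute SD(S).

SD(W) = |3.18|·27.1 = 86.178.
SD(S) = |-1.94|·86.178 = 167.18532.

SD(S) = 167.18532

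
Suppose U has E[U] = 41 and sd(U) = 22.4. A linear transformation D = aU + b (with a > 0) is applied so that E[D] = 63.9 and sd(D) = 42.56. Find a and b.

a = 1.9, b = -14

sd(D) = a·sd(U) (a > 0), so a = 42.56/22.4 = 1.9.
E[D] = a·E[U] + b, so b = 63.9 − 1.9·41 = -14.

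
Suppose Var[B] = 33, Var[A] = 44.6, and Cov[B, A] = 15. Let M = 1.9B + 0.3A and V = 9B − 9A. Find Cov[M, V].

Cov[M, V] = 227.88

By bilinearity, Cov[M, V] = ac·Var[B] + bd·Var[A] + (ad+bc)·Cov[B, A], with a=1.9, b=0.3, c=9, d=-9.
ac·Var[B] = 1.9·9·33 = 564.3
bd·Var[A] = 0.3·(-9)·44.6 = -120.42
(ad+bc)·Cov[B, A] = (-14.4)·15 = -216
Cov[M, V] = 564.3 + (-120.42) + (-216) = 227.88.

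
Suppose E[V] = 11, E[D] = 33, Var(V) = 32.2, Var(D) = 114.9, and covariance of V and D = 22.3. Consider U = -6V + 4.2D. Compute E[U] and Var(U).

E[U] = 72.6, Var(U) = 2062.116

E[U] = (-6)·E[V] + 4.2·E[D] = (-6)·11 + 4.2·33 = 72.6.
Var(U) = a²·Var(V) + b²·Var(D) + 2ab·covariance of V and D with a = -6, b = 4.2.
= (-6)²·32.2 + 4.2²·114.9 + 2·(-6)·4.2·22.3
= 1159.2 + 2026.836 + (-1123.92) = 2062.116.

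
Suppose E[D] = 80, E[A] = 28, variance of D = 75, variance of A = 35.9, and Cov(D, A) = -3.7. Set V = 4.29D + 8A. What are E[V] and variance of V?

E[V] = 4.29·E[D] + 8·E[A] = 4.29·80 + 8·28 = 567.2.
variance of V = a²·variance of D + b²·variance of A + 2ab·Cov(D, A) with a = 4.29, b = 8.
= 4.29²·75 + 8²·35.9 + 2·4.29·8·(-3.7)
= 1380.3075 + 2297.6 + (-253.968) = 3423.9395.

E[V] = 567.2, variance of V = 3423.9395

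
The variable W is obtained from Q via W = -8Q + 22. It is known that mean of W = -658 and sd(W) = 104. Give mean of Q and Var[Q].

From W = -8Q + 22: mean of W = a·mean of Q + b, so mean of Q = (mean of W − b)/a = (-658 − 22)/(-8) = 85.
Var[W] = 104² = 10816.
Var[W] = a²·Var[Q], so Var[Q] = 10816/(-8)² = 169.

mean of Q = 85, Var[Q] = 169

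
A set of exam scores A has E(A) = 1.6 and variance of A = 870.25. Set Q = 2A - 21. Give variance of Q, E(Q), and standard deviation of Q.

variance of Q = 3481, E(Q) = -17.8, standard deviation of Q = 59

Q = 2A - 21 is linear with a = 2, b = -21.
variance of Q = a²·variance of A = 2²·870.25 = 3481 (the additive constant -21 does not affect variance).
E(Q) = a·E(A) + b = 2·1.6 + (-21) = -17.8.
standard deviation of A = √870.25 = 29.5.
standard deviation of Q = |a|·standard deviation of A = |2|·29.5 = 59.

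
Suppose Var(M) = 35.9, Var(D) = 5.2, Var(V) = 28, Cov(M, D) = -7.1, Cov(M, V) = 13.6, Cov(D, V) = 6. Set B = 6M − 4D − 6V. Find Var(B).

Var(B) = 2033.2

Var(B) = a²·Var(M) + b²·Var(D) + c²·Var(V) + 2ab·Cov(M, D) + 2ac·Cov(M, V) + 2bc·Cov(D, V), with a = 6, b = -4, c = -6.
= 1292.4 + 83.2 + 1008 + 340.8 + (-979.2) + 288
= 2033.2.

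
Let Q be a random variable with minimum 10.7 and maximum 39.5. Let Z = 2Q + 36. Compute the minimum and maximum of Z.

a = 2 > 0, so min(Z) = a·min(Q)+b = 2·10.7 + 36 = 57.4 and max(Z) = 2·39.5 + 36 = 115.

min(Z) = 57.4, max(Z) = 115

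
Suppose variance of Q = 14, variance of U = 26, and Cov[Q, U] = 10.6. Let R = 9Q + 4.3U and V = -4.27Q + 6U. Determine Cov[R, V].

By bilinearity, Cov[R, V] = ac·variance of Q + bd·variance of U + (ad+bc)·Cov[Q, U], with a=9, b=4.3, c=-4.27, d=6.
ac·variance of Q = 9·(-4.27)·14 = -538.02
bd·variance of U = 4.3·6·26 = 670.8
(ad+bc)·Cov[Q, U] = (35.639)·10.6 = 377.7734
Cov[R, V] = -538.02 + 670.8 + 377.7734 = 510.5534.

Cov[R, V] = 510.5534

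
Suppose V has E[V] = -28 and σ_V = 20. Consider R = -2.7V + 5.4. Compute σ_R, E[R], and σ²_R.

σ_R = 54, E[R] = 81, σ²_R = 2916

R = -2.7V + 5.4 is linear with a = -2.7, b = 5.4.
σ_R = |a|·σ_V = |-2.7|·20 = 54.
E[R] = a·E[V] + b = (-2.7)·(-28) + 5.4 = 81.
σ²_V = 20² = 400.
σ²_R = a²·σ²_V = (-2.7)²·400 = 2916 (the additive constant 5.4 does not affect variance).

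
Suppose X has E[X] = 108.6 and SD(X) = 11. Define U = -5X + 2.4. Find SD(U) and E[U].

U = -5X + 2.4 is linear with a = -5, b = 2.4.
SD(U) = |a|·SD(X) = |-5|·11 = 55.
E[U] = a·E[X] + b = (-5)·108.6 + 2.4 = -540.6.

SD(U) = 55, E[U] = -540.6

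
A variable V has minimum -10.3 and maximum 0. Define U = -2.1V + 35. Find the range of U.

Range(U) = 21.63

Range of V = 0 − (-10.3) = 10.3.
Range(U) = |a|·Range(V) = |-2.1|·10.3 = 21.63.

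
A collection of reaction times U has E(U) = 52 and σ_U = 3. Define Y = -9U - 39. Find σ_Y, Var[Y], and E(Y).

σ_Y = 27, Var[Y] = 729, E(Y) = -507

Y = -9U - 39 is linear with a = -9, b = -39.
σ_Y = |a|·σ_U = |-9|·3 = 27.
Var[U] = 3² = 9.
Var[Y] = a²·Var[U] = (-9)²·9 = 729 (the additive constant -39 does not affect variance).
E(Y) = a·E(U) + b = (-9)·52 + (-39) = -507.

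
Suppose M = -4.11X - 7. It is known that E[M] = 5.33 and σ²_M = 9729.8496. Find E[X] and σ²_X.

From M = -4.11X - 7: E[M] = a·E[X] + b, so E[X] = (E[M] − b)/a = (5.33 − (-7))/(-4.11) = -3.
σ²_M = a²·σ²_X, so σ²_X = 9729.8496/(-4.11)² = 576.

E[X] = -3, σ²_X = 576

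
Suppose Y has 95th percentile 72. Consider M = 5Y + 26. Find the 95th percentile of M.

95th percentile of M = 386

Since a = 5 > 0 the transformation is increasing, so the 95th percentile of M = a·(P_{95} of Y) + b = 5·72 + 26 = 386.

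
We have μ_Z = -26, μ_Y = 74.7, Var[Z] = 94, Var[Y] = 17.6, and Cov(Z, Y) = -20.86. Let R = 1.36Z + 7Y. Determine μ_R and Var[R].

μ_R = 487.54, Var[R] = 639.088

μ_R = 1.36·μ_Z + 7·μ_Y = 1.36·(-26) + 7·74.7 = 487.54.
Var[R] = a²·Var[Z] + b²·Var[Y] + 2ab·Cov(Z, Y) with a = 1.36, b = 7.
= 1.36²·94 + 7²·17.6 + 2·1.36·7·(-20.86)
= 173.8624 + 862.4 + (-397.1744) = 639.088.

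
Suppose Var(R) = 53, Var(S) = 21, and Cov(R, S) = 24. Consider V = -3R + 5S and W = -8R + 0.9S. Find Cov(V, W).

Cov(V, W) = 341.7

By bilinearity, Cov(V, W) = ac·Var(R) + bd·Var(S) + (ad+bc)·Cov(R, S), with a=-3, b=5, c=-8, d=0.9.
ac·Var(R) = (-3)·(-8)·53 = 1272
bd·Var(S) = 5·0.9·21 = 94.5
(ad+bc)·Cov(R, S) = (-42.7)·24 = -1024.8
Cov(V, W) = 1272 + 94.5 + (-1024.8) = 341.7.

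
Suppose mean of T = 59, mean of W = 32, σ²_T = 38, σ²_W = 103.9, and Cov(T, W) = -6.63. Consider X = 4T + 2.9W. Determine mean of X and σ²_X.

mean of X = 4·mean of T + 2.9·mean of W = 4·59 + 2.9·32 = 328.8.
σ²_X = a²·σ²_T + b²·σ²_W + 2ab·Cov(T, W) with a = 4, b = 2.9.
= 4²·38 + 2.9²·103.9 + 2·4·2.9·(-6.63)
= 608 + 873.799 + (-153.816) = 1327.983.

mean of X = 328.8, σ²_X = 1327.983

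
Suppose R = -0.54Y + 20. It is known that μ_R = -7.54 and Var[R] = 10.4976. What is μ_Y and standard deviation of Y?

μ_Y = 51, standard deviation of Y = 6

From R = -0.54Y + 20: μ_R = a·μ_Y + b, so μ_Y = (μ_R − b)/a = (-7.54 − 20)/(-0.54) = 51.
standard deviation of R = √10.4976 = 3.24.
standard deviation of R = |a|·standard deviation of Y, so standard deviation of Y = 3.24/|-0.54| = 6.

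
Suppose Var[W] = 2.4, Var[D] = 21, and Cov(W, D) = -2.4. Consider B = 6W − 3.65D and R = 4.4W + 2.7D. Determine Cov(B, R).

By bilinearity, Cov(B, R) = ac·Var[W] + bd·Var[D] + (ad+bc)·Cov(W, D), with a=6, b=-3.65, c=4.4, d=2.7.
ac·Var[W] = 6·4.4·2.4 = 63.36
bd·Var[D] = (-3.65)·2.7·21 = -206.955
(ad+bc)·Cov(W, D) = (0.14)·(-2.4) = -0.336
Cov(B, R) = 63.36 + (-206.955) + (-0.336) = -143.931.

Cov(B, R) = -143.931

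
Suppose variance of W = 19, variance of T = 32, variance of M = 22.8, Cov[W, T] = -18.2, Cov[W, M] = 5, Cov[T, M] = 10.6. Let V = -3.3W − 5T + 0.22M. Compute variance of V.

variance of V = 376.83352

variance of V = a²·variance of W + b²·variance of T + c²·variance of M + 2ab·Cov[W, T] + 2ac·Cov[W, M] + 2bc·Cov[T, M], with a = -3.3, b = -5, c = 0.22.
= 206.91 + 800 + 1.10352 + (-600.6) + (-7.26) + (-23.32)
= 376.83352.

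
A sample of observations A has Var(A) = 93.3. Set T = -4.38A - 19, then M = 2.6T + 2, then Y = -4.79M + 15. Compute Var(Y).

Var(Y) = 277617.97848996432

Var(T) = (-4.38)²·93.3 = 1789.90452.
Var(M) = 2.6²·1789.90452 = 12099.7545552.
Var(Y) = (-4.79)²·12099.7545552 = 277617.97848996432.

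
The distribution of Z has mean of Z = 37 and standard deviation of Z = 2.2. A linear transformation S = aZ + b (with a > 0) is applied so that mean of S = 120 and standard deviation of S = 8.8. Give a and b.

a = 4, b = -28

standard deviation of S = a·standard deviation of Z (a > 0), so a = 8.8/2.2 = 4.
mean of S = a·mean of Z + b, so b = 120 − 4·37 = -28.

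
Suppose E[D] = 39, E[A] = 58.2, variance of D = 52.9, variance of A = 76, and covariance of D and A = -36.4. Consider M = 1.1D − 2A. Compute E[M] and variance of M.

E[M] = -73.5, variance of M = 528.169

E[M] = 1.1·E[D] + (-2)·E[A] = 1.1·39 + (-2)·58.2 = -73.5.
variance of M = a²·variance of D + b²·variance of A + 2ab·covariance of D and A with a = 1.1, b = -2.
= 1.1²·52.9 + (-2)²·76 + 2·1.1·(-2)·(-36.4)
= 64.009 + 304 + 160.16 = 528.169.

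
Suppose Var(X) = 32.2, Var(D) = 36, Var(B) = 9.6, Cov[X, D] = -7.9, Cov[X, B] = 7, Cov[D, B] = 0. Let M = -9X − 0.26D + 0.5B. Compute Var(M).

Var(M) = a²·Var(X) + b²·Var(D) + c²·Var(B) + 2ab·Cov[X, D] + 2ac·Cov[X, B] + 2bc·Cov[D, B], with a = -9, b = -0.26, c = 0.5.
= 2608.2 + 2.4336 + 2.4 + (-36.972) + (-63) + 0
= 2513.0616.

Var(M) = 2513.0616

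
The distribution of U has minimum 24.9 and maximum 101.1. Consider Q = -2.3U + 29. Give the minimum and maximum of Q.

a = -2.3 < 0, so order reverses: min(Q) = a·max(U)+b = (-2.3)·101.1 + 29 = -203.53; max(Q) = a·min(U)+b = (-2.3)·24.9 + 29 = -28.27.

min(Q) = -203.53, max(Q) = -28.27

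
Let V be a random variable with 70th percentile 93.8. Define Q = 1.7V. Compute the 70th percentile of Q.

Since a = 1.7 > 0 the transformation is increasing, so the 70th percentile of Q = a·(P_{70} of V) + b = 1.7·93.8 = 159.46.

70th percentile of Q = 159.46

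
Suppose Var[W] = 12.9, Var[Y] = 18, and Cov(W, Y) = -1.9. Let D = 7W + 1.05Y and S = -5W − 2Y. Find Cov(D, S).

Cov(D, S) = -452.725

By bilinearity, Cov(D, S) = ac·Var[W] + bd·Var[Y] + (ad+bc)·Cov(W, Y), with a=7, b=1.05, c=-5, d=-2.
ac·Var[W] = 7·(-5)·12.9 = -451.5
bd·Var[Y] = 1.05·(-2)·18 = -37.8
(ad+bc)·Cov(W, Y) = (-19.25)·(-1.9) = 36.575
Cov(D, S) = -451.5 + (-37.8) + 36.575 = -452.725.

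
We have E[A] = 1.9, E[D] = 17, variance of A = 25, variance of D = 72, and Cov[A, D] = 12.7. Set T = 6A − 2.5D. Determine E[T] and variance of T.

E[T] = 6·E[A] + (-2.5)·E[D] = 6·1.9 + (-2.5)·17 = -31.1.
variance of T = a²·variance of A + b²·variance of D + 2ab·Cov[A, D] with a = 6, b = -2.5.
= 6²·25 + (-2.5)²·72 + 2·6·(-2.5)·12.7
= 900 + 450 + (-381) = 969.

E[T] = -31.1, variance of T = 969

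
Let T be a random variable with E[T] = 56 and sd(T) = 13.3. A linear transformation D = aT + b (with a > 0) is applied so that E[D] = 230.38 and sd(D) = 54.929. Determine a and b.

sd(D) = a·sd(T) (a > 0), so a = 54.929/13.3 = 4.13.
E[D] = a·E[T] + b, so b = 230.38 − 4.13·56 = -0.9.

a = 4.13, b = -0.9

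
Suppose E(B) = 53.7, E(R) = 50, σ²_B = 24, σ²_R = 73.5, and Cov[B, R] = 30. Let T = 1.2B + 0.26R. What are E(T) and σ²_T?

E(T) = 77.44, σ²_T = 58.2486

E(T) = 1.2·E(B) + 0.26·E(R) = 1.2·53.7 + 0.26·50 = 77.44.
σ²_T = a²·σ²_B + b²·σ²_R + 2ab·Cov[B, R] with a = 1.2, b = 0.26.
= 1.2²·24 + 0.26²·73.5 + 2·1.2·0.26·30
= 34.56 + 4.9686 + 18.72 = 58.2486.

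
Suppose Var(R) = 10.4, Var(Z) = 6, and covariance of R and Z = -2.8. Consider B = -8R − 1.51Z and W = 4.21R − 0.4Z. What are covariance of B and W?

By bilinearity, covariance of B and W = ac·Var(R) + bd·Var(Z) + (ad+bc)·covariance of R and Z, with a=-8, b=-1.51, c=4.21, d=-0.4.
ac·Var(R) = (-8)·4.21·10.4 = -350.272
bd·Var(Z) = (-1.51)·(-0.4)·6 = 3.624
(ad+bc)·covariance of R and Z = (-3.1571)·(-2.8) = 8.83988
covariance of B and W = -350.272 + 3.624 + 8.83988 = -337.80812.

covariance of B and W = -337.80812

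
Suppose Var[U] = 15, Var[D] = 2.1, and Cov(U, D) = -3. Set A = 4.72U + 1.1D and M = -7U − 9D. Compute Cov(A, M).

Cov(A, M) = -365.85

By bilinearity, Cov(A, M) = ac·Var[U] + bd·Var[D] + (ad+bc)·Cov(U, D), with a=4.72, b=1.1, c=-7, d=-9.
ac·Var[U] = 4.72·(-7)·15 = -495.6
bd·Var[D] = 1.1·(-9)·2.1 = -20.79
(ad+bc)·Cov(U, D) = (-50.18)·(-3) = 150.54
Cov(A, M) = -495.6 + (-20.79) + 150.54 = -365.85.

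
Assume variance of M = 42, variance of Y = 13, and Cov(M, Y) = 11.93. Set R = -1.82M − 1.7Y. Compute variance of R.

variance of R = a²·variance of M + b²·variance of Y + 2ab·Cov(M, Y) with a = -1.82, b = -1.7.
= (-1.82)²·42 + (-1.7)²·13 + 2·(-1.82)·(-1.7)·11.93
= 139.1208 + 37.57 + 73.82284 = 250.51364.

variance of R = 250.51364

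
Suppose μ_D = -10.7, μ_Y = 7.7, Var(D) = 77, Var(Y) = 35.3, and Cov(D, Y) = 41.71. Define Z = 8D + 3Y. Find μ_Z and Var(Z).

μ_Z = -62.5, Var(Z) = 7247.78

μ_Z = 8·μ_D + 3·μ_Y = 8·(-10.7) + 3·7.7 = -62.5.
Var(Z) = a²·Var(D) + b²·Var(Y) + 2ab·Cov(D, Y) with a = 8, b = 3.
= 8²·77 + 3²·35.3 + 2·8·3·41.71
= 4928 + 317.7 + 2002.08 = 7247.78.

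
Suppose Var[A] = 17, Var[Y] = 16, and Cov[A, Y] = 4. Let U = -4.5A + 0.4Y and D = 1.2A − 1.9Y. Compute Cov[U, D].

Cov[U, D] = -67.84

By bilinearity, Cov[U, D] = ac·Var[A] + bd·Var[Y] + (ad+bc)·Cov[A, Y], with a=-4.5, b=0.4, c=1.2, d=-1.9.
ac·Var[A] = (-4.5)·1.2·17 = -91.8
bd·Var[Y] = 0.4·(-1.9)·16 = -12.16
(ad+bc)·Cov[A, Y] = (9.03)·4 = 36.12
Cov[U, D] = -91.8 + (-12.16) + 36.12 = -67.84.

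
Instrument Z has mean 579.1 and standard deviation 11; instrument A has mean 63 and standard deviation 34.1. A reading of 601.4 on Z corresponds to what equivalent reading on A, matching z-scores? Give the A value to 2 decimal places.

A = 132.13

z = (601.4 − 579.1)/11 ≈ 2.0273.
A = 63 + z·34.1 = 63 + (601.4 − 579.1)·34.1/11 = 132.13.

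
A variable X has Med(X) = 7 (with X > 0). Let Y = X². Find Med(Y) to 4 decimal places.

X² is monotone on this domain, so Med(Y) = square(7) = 49.

Med(Y) = 49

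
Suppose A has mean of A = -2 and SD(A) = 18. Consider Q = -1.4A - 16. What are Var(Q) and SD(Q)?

Q = -1.4A - 16 is linear with a = -1.4, b = -16.
Var(A) = 18² = 324.
Var(Q) = a²·Var(A) = (-1.4)²·324 = 635.04 (the additive constant -16 does not affect variance).
SD(Q) = |a|·SD(A) = |-1.4|·18 = 25.2.

Var(Q) = 635.04, SD(Q) = 25.2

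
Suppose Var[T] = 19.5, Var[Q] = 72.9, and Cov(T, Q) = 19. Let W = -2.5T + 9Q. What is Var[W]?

Var[W] = 5171.775

Var[W] = a²·Var[T] + b²·Var[Q] + 2ab·Cov(T, Q) with a = -2.5, b = 9.
= (-2.5)²·19.5 + 9²·72.9 + 2·(-2.5)·9·19
= 121.875 + 5904.9 + (-855) = 5171.775.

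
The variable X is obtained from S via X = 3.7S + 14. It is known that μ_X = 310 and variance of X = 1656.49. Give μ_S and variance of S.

From X = 3.7S + 14: μ_X = a·μ_S + b, so μ_S = (μ_X − b)/a = (310 − 14)/3.7 = 80.
variance of X = a²·variance of S, so variance of S = 1656.49/3.7² = 121.

μ_S = 80, variance of S = 121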